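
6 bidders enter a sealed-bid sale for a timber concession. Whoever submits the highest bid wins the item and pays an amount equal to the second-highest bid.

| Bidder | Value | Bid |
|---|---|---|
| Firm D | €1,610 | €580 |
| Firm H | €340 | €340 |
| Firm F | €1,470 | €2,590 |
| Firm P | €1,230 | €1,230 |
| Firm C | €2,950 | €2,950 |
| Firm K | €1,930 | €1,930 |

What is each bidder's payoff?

Ordered from highest: Firm C €2,950, then Firm F €2,590, then Firm K €1,930, then Firm P €1,230, then Firm D €580, then Firm H €340.
Firm C has the top bid and wins; the price is the second-highest bid, €2,590.
Firm C's payoff = €2,950 − €2,590 = €360. All other bidders lose, so their payoff is 0.

Payoffs: Firm D €0, Firm H €0, Firm F €0, Firm P €0, Firm C €360, Firm K €0.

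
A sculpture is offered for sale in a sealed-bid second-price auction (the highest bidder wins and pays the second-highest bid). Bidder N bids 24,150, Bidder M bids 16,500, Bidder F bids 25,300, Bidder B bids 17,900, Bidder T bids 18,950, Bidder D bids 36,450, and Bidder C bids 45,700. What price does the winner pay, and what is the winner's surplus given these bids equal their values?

Ordered from highest: Bidder C 45,700 > Bidder D 36,450 > Bidder F 25,300 > Bidder N 24,150 > Bidder T 18,950 > Bidder B 17,900 > Bidder M 16,500.
Bidder C is the highest bidder, so Bidder C wins.
Under the second-price rule, the price is the second-highest bid: 36,450.
Surplus = 45,700 − 36,450 = 9,250.

The winner pays 36,450 for a surplus of 9,250.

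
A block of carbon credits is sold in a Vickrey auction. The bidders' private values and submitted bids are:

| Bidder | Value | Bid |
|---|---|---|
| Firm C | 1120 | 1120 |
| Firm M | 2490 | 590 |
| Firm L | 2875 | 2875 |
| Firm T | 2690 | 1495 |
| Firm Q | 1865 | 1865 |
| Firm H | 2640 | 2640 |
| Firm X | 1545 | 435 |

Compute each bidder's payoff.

Firm C 0, Firm M 0, Firm L 235, Firm T 0, Firm Q 0, Firm H 0, Firm X 0.

Ranking the bids: Firm L 2875 > Firm H 2640 > Firm Q 1865 > Firm T 1495 > Firm C 1120 > Firm M 590 > Firm X 435.
Firm L has the top bid and wins; the price is the second-highest bid, 2640.
Firm L's payoff = 2875 − 2640 = 235. All other bidders lose, so their payoff is 0.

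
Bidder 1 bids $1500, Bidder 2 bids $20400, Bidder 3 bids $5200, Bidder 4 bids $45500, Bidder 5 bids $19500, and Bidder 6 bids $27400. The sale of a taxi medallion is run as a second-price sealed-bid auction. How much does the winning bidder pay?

Ordered from highest: Bidder 4 $45500; Bidder 6 $27400; Bidder 2 $20400; Bidder 5 $19500; Bidder 3 $5200; Bidder 1 $1500.
Bidder 4 has the highest bid, so Bidder 4 wins.
The second-highest bid is $27400, so that is what Bidder 4 pays.

Price paid: $27400.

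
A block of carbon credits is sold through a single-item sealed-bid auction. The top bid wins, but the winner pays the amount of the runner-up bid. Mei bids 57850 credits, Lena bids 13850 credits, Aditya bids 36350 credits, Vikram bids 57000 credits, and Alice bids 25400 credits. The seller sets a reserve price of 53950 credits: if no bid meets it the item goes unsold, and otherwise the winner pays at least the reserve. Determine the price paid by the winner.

Sorted high to low: Mei 57850 credits, then Vikram 57000 credits, then Aditya 36350 credits, then Alice 25400 credits, then Lena 13850 credits.
Mei has the highest bid, so Mei wins.
The second-highest bid is 57000 credits, which exceeds the reserve, so that sets the price.

57000 credits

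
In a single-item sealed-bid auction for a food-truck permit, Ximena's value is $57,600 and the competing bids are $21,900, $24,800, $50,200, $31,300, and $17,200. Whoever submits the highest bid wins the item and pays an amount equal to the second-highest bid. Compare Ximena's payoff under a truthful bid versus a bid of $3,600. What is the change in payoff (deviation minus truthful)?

Change in payoff: -$7,400.

The highest competing bid is $50,200.
Bidding truthfully at $57,600: Ximena has the top bid, wins, and pays the second-highest bid $50,200. Payoff = $57,600 − $50,200 = $7,400.
Bidding $3,600: the top bid is $50,200 (a rival), so Ximena loses. Payoff = $0.
Change = $0 − $7,400 = -$7,400.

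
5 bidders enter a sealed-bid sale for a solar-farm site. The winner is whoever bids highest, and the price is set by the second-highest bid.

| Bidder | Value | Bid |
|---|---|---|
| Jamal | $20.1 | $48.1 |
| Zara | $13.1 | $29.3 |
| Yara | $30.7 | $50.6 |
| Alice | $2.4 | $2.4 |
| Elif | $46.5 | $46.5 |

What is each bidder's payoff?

Jamal $0.0, Zara $0.0, Yara -$17.4, Alice $0.0, Elif $0.0.

Ranking the bids: Yara $50.6; Jamal $48.1; Elif $46.5; Zara $29.3; Alice $2.4.
Yara has the top bid and wins; the price is the second-highest bid, $48.1.
Yara's payoff = $30.7 − $48.1 = -$17.4. All other bidders lose, so their payoff is 0.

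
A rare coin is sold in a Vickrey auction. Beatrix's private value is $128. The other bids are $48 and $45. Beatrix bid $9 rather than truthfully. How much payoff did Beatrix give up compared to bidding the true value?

Payoff forgone: $80.

The highest competing bid is $48.
Bidding truthfully at $128: Beatrix has the top bid, wins, and pays the second-highest bid $48. Payoff = $128 − $48 = $80.
Bidding $9: the top bid is $48 (a rival), so Beatrix loses. Payoff = $0.
Regret = truthful payoff − actual payoff = $80 − $0 = $80.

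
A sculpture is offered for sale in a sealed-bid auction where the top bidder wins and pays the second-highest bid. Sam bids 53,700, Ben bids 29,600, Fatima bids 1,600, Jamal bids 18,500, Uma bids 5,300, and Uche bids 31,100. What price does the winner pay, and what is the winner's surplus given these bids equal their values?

Bids in descending order: Sam 53,700, then Uche 31,100, then Ben 29,600, then Jamal 18,500, then Uma 5,300, then Fatima 1,600.
Sam is the highest bidder, so Sam wins.
Under the second-price rule, the price is the second-highest bid: 31,100.
Surplus = 53,700 − 31,100 = 22,600.

Price 31,100; surplus 22,600.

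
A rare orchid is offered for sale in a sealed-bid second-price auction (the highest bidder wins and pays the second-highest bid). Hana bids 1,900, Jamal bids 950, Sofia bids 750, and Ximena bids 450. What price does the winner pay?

Ranking the bids: Hana 1,900, then Jamal 950, then Sofia 750, then Ximena 450.
Hana is the highest bidder, so Hana wins.
Under the second-price rule, the price is the second-highest bid: 950.

Price paid: 950.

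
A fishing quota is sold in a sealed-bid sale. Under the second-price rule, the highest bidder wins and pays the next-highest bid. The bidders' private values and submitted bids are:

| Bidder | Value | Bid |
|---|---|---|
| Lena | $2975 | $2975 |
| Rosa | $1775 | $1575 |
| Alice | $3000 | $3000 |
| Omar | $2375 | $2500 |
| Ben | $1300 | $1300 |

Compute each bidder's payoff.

Ordered from highest: Alice $3000; Lena $2975; Omar $2500; Rosa $1575; Ben $1300.
Alice has the top bid and wins; the price is the second-highest bid, $2975.
Alice's payoff = $3000 − $2975 = $25. All other bidders lose, so their payoff is 0.

Payoffs: Lena $0, Rosa $0, Alice $25, Omar $0, Ben $0.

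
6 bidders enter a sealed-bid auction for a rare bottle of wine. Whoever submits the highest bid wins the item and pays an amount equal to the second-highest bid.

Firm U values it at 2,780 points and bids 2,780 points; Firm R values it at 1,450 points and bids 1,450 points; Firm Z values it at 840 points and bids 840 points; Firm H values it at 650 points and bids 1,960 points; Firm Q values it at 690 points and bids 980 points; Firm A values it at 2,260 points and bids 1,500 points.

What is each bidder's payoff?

Bids in descending order: Firm U 2,780 points; Firm H 1,960 points; Firm A 1,500 points; Firm R 1,450 points; Firm Q 980 points; Firm Z 840 points.
Firm U has the top bid and wins; the price is the second-highest bid, 1,960 points.
Firm U's payoff = 2,780 points − 1,960 points = 820 points. All other bidders lose, so their payoff is 0.

Payoffs: Firm U 820 points, Firm R 0 points, Firm Z 0 points, Firm H 0 points, Firm Q 0 points, Firm A 0 points.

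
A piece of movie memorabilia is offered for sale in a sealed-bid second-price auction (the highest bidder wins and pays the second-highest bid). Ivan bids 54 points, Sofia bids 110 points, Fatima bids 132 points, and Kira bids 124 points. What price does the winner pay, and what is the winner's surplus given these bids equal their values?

The winner pays 124 points for a surplus of 8 points.

Sorted high to low: Fatima 132 points > Kira 124 points > Sofia 110 points > Ivan 54 points.
Fatima is the highest bidder, so Fatima wins.
Under the second-price rule, the price is the second-highest bid: 124 points.
Surplus = 132 points − 124 points = 8 points.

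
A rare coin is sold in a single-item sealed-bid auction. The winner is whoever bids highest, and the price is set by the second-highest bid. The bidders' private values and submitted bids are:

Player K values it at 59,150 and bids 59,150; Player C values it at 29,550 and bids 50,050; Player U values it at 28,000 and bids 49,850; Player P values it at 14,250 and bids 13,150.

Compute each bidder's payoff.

Payoffs: Player K 9,100, Player C 0, Player U 0, Player P 0.

Bids in descending order: Player K 59,150, then Player C 50,050, then Player U 49,850, then Player P 13,150.
Player K has the top bid and wins; the price is the second-highest bid, 50,050.
Player K's payoff = 59,150 − 50,050 = 9,100. All other bidders lose, so their payoff is 0.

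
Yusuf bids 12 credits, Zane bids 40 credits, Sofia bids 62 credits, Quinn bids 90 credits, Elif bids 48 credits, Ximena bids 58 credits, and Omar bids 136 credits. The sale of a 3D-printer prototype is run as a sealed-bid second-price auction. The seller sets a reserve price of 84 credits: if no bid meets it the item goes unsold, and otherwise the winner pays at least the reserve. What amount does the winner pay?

Price paid: 90 credits.

Bids in descending order: Omar 136 credits, then Quinn 90 credits, then Sofia 62 credits, then Ximena 58 credits, then Elif 48 credits, then Zane 40 credits, then Yusuf 12 credits.
Omar has the highest bid, so Omar wins.
The second-highest bid is 90 credits, which exceeds the reserve, so that sets the price.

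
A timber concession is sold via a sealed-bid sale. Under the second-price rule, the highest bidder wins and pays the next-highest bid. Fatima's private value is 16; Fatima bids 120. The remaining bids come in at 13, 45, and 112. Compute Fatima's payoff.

Highest competing bid: 112.
Fatima's bid 120 is the highest overall, so Fatima wins and pays the second-highest bid, 112.
Payoff = value − price = 16 − 112 = -96.
Overbidding won the item at a price above value — truthful bidding would have avoided this loss.

Fatima's payoff: -96.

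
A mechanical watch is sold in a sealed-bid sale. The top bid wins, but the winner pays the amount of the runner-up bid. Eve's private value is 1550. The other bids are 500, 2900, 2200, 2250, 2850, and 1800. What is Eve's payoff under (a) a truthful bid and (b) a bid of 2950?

Truthful: 0; alternative: -1350.

The highest competing bid is 2900.
Bidding truthfully at 1550: the top bid is 2900 (a rival), so Eve loses. Payoff = 0.
Bidding 2950: Eve has the top bid, wins, and pays the second-highest bid 2900. Payoff = 1550 − 2900 = -1350.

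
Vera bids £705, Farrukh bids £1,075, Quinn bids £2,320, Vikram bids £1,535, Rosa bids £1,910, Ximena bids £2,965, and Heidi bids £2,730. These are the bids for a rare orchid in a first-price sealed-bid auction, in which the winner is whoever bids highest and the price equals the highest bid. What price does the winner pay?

£2,965

Bids in descending order: Ximena £2,965; Heidi £2,730; Quinn £2,320; Rosa £1,910; Vikram £1,535; Farrukh £1,075; Vera £705.
Ximena is the highest bidder, so Ximena wins.
Under the first-price rule, the price is the highest bid: £2,965.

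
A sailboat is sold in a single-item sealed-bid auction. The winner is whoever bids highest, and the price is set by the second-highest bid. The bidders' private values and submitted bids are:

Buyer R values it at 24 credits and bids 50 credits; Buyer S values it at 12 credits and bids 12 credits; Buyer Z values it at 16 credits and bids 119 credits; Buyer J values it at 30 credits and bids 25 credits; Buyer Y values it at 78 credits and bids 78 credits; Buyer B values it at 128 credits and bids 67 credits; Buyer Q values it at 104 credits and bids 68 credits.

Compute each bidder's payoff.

Payoffs: Buyer R 0 credits, Buyer S 0 credits, Buyer Z -62 credits, Buyer J 0 credits, Buyer Y 0 credits, Buyer B 0 credits, Buyer Q 0 credits.

Ranking the bids: Buyer Z 119 credits, then Buyer Y 78 credits, then Buyer Q 68 credits, then Buyer B 67 credits, then Buyer R 50 credits, then Buyer J 25 credits, then Buyer S 12 credits.
Buyer Z has the top bid and wins; the price is the second-highest bid, 78 credits.
Buyer Z's payoff = 16 credits − 78 credits = -62 credits. All other bidders lose, so their payoff is 0.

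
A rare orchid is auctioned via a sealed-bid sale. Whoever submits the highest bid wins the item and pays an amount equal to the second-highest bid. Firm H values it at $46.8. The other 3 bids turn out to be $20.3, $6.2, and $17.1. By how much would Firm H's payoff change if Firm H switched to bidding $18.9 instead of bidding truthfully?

Payoff change: -$26.5.

The highest competing bid is $20.3.
Bidding truthfully at $46.8: Firm H has the top bid, wins, and pays the second-highest bid $20.3. Payoff = $46.8 − $20.3 = $26.5.
Bidding $18.9: the top bid is $20.3 (a rival), so Firm H loses. Payoff = $0.0.
Change = $0.0 − $26.5 = -$26.5.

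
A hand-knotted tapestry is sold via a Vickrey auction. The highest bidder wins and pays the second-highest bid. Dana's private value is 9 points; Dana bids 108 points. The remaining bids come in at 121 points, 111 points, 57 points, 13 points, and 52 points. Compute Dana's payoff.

Highest competing bid: 121 points.
Dana's bid 108 points is not the highest, so Dana loses, pays nothing, and earns zero payoff.

Payoff = 0 points.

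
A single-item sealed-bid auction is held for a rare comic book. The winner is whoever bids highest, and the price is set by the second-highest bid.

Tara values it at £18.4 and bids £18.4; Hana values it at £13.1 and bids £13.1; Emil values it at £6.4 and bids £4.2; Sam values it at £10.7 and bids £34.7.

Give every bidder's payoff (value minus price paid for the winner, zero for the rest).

Ranking the bids: Sam £34.7 > Tara £18.4 > Hana £13.1 > Emil £4.2.
Sam has the top bid and wins; the price is the second-highest bid, £18.4.
Sam's payoff = £10.7 − £18.4 = -£7.7. All other bidders lose, so their payoff is 0.

Tara £0.0, Hana £0.0, Emil £0.0, Sam -£7.7.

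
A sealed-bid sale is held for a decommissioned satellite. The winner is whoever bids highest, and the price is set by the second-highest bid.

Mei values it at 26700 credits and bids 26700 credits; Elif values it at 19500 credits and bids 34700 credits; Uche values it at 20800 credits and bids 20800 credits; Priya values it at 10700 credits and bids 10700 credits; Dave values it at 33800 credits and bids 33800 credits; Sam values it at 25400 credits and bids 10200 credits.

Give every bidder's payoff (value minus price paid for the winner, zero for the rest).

Ranking the bids: Elif 34700 credits; Dave 33800 credits; Mei 26700 credits; Uche 20800 credits; Priya 10700 credits; Sam 10200 credits.
Elif has the top bid and wins; the price is the second-highest bid, 33800 credits.
Elif's payoff = 19500 credits − 33800 credits = -14300 credits. All other bidders lose, so their payoff is 0.

Payoffs: Mei 0 credits, Elif -14300 credits, Uche 0 credits, Priya 0 credits, Dave 0 credits, Sam 0 credits.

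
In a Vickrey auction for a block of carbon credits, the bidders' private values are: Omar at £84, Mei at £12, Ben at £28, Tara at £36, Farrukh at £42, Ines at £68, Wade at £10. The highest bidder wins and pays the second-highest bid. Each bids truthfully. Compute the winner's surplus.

Ordered from highest: Omar £84; Ines £68; Farrukh £42; Tara £36; Ben £28; Mei £12; Wade £10.
Omar wins with the top bid and pays the second-highest, £68.
Surplus = £84 − £68 = £16.

Surplus = £16.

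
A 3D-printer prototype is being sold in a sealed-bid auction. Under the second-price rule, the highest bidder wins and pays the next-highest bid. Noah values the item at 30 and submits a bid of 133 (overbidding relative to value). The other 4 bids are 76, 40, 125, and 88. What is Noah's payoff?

-95

Highest competing bid: 125.
Noah's bid 133 is the highest overall, so Noah wins and pays the second-highest bid, 125.
Payoff = value − price = 30 − 125 = -95.
Overbidding won the item at a price above value — truthful bidding would have avoided this loss.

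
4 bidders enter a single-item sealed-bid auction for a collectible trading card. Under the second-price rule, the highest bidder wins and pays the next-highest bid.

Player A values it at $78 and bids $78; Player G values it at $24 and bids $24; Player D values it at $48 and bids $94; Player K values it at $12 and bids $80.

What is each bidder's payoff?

Player A $0, Player G $0, Player D -$32, Player K $0.

Bids in descending order: Player D $94; Player K $80; Player A $78; Player G $24.
Player D has the top bid and wins; the price is the second-highest bid, $80.
Player D's payoff = $48 − $80 = -$32. All other bidders lose, so their payoff is 0.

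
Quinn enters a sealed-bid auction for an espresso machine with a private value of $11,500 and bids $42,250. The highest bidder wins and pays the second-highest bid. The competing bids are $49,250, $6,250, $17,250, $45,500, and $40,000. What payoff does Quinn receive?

Payoff = $0.

Highest competing bid: $49,250.
Quinn's bid $42,250 is not the highest, so Quinn loses, pays nothing, and earns zero payoff.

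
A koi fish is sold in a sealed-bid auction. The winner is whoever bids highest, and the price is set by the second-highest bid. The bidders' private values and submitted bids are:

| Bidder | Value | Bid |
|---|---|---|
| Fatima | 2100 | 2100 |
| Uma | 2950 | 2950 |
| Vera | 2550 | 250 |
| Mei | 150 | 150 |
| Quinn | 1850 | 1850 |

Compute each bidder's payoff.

Payoffs: Fatima 0, Uma 850, Vera 0, Mei 0, Quinn 0.

Ranking the bids: Uma 2950; Fatima 2100; Quinn 1850; Vera 250; Mei 150.
Uma has the top bid and wins; the price is the second-highest bid, 2100.
Uma's payoff = 2950 − 2100 = 850. All other bidders lose, so their payoff is 0.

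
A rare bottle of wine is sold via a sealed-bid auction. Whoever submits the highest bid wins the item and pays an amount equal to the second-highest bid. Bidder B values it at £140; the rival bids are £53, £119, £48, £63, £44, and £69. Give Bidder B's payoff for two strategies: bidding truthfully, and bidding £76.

Truthful: £21; alternative: £0.

The highest competing bid is £119.
Bidding truthfully at £140: Bidder B has the top bid, wins, and pays the second-highest bid £119. Payoff = £140 − £119 = £21.
Bidding £76: the top bid is £119 (a rival), so Bidder B loses. Payoff = £0.
Deviating from a truthful bid can only lose payoff in a second-price auction — never gain.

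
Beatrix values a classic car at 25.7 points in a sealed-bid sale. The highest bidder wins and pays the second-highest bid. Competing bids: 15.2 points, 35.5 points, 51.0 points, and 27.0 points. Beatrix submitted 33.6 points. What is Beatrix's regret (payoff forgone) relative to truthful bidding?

The highest competing bid is 51.0 points.
Bidding truthfully at 25.7 points: the top bid is 51.0 points (a rival), so Beatrix loses. Payoff = 0.0 points.
Bidding 33.6 points: the top bid is 51.0 points (a rival), so Beatrix loses. Payoff = 0.0 points.
Regret = truthful payoff − actual payoff = 0.0 points − 0.0 points = 0.0 points.
The bid only affects whether you win, not the price — here both bids land on the same side of the top rival bid, so the deviation is payoff-neutral.

Regret: 0.0 points.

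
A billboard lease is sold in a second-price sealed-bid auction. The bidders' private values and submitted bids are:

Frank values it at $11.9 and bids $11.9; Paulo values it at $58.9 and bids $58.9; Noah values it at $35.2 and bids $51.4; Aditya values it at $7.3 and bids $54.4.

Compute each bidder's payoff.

Ordered from highest: Paulo $58.9 > Aditya $54.4 > Noah $51.4 > Frank $11.9.
Paulo has the top bid and wins; the price is the second-highest bid, $54.4.
Paulo's payoff = $58.9 − $54.4 = $4.5. All other bidders lose, so their payoff is 0.

Payoffs: Frank $0.0, Paulo $4.5, Noah $0.0, Aditya $0.0.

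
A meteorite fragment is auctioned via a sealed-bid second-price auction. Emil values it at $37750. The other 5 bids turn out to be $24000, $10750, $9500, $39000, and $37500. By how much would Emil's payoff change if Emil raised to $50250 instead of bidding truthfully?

-$1250

The highest competing bid is $39000.
Bidding truthfully at $37750: the top bid is $39000 (a rival), so Emil loses. Payoff = $0.
Bidding $50250: Emil has the top bid, wins, and pays the second-highest bid $39000. Payoff = $37750 − $39000 = -$1250.
Change = -$1250 − $0 = -$1250.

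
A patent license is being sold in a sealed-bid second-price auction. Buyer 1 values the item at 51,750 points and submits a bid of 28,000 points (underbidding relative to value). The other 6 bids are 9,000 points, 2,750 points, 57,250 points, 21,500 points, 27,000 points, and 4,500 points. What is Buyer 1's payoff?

Highest competing bid: 57,250 points.
Buyer 1's bid 28,000 points is not the highest, so Buyer 1 loses, pays nothing, and earns zero payoff.

0 points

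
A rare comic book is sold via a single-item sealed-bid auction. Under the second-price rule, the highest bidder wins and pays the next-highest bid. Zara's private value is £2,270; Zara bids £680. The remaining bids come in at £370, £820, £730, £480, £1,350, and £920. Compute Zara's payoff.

Highest competing bid: £1,350.
Zara's bid £680 is not the highest, so Zara loses, pays nothing, and earns zero payoff.

Payoff = £0.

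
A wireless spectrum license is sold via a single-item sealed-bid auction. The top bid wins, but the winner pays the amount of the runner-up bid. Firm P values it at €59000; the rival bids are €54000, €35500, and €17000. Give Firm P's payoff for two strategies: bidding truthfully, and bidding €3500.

The highest competing bid is €54000.
Bidding truthfully at €59000: Firm P has the top bid, wins, and pays the second-highest bid €54000. Payoff = €59000 − €54000 = €5000.
Bidding €3500: the top bid is €54000 (a rival), so Firm P loses. Payoff = €0.

Truthful: €5000; alternative: €0.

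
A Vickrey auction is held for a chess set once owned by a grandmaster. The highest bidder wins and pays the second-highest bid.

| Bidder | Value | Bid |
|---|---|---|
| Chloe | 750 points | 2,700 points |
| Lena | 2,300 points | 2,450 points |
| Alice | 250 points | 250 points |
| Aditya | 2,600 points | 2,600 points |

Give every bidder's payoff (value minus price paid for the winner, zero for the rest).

Ordered from highest: Chloe 2,700 points > Aditya 2,600 points > Lena 2,450 points > Alice 250 points.
Chloe has the top bid and wins; the price is the second-highest bid, 2,600 points.
Chloe's payoff = 750 points − 2,600 points = -1,850 points. All other bidders lose, so their payoff is 0.

Chloe -1,850 points, Lena 0 points, Alice 0 points, Aditya 0 points.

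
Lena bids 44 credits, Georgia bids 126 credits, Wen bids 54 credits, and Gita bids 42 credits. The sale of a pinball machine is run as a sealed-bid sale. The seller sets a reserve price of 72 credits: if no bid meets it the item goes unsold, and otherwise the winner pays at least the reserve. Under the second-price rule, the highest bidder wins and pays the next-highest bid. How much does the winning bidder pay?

72 credits

Bids in descending order: Georgia 126 credits, then Wen 54 credits, then Lena 44 credits, then Gita 42 credits.
Georgia has the highest bid, so Georgia wins.
The second-highest bid is 54 credits, but the reserve 72 credits is higher, so the price is the reserve.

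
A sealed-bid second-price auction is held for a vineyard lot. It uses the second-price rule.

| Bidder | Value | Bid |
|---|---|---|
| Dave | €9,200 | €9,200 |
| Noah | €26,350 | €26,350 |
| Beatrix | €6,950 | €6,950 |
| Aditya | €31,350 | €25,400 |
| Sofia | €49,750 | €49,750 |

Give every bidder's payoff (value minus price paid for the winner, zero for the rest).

Bids in descending order: Sofia €49,750, then Noah €26,350, then Aditya €25,400, then Dave €9,200, then Beatrix €6,950.
Sofia has the top bid and wins; the price is the second-highest bid, €26,350.
Sofia's payoff = €49,750 − €26,350 = €23,400. All other bidders lose, so their payoff is 0.

Payoffs: Dave €0, Noah €0, Beatrix €0, Aditya €0, Sofia €23,400.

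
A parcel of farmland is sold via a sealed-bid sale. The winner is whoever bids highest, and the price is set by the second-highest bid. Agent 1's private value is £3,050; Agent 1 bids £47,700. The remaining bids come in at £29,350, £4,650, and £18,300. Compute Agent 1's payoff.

-£26,300

Highest competing bid: £29,350.
Agent 1's bid £47,700 is the highest overall, so Agent 1 wins and pays the second-highest bid, £29,350.
Payoff = value − price = £3,050 − £29,350 = -£26,300.
Overbidding won the item at a price above value — truthful bidding would have avoided this loss.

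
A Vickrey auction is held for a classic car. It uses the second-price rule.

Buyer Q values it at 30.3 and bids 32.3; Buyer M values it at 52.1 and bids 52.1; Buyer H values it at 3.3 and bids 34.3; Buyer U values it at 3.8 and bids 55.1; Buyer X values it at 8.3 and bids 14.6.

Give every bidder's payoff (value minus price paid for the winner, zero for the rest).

Payoffs: Buyer Q 0.0, Buyer M 0.0, Buyer H 0.0, Buyer U -48.3, Buyer X 0.0.

Sorted high to low: Buyer U 55.1 > Buyer M 52.1 > Buyer H 34.3 > Buyer Q 32.3 > Buyer X 14.6.
Buyer U has the top bid and wins; the price is the second-highest bid, 52.1.
Buyer U's payoff = 3.8 − 52.1 = -48.3. All other bidders lose, so their payoff is 0.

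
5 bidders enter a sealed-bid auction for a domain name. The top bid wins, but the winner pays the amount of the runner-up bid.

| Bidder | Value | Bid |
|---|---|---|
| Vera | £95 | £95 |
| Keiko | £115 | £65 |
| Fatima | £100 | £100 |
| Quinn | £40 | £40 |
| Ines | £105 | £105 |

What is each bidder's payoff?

Bids in descending order: Ines £105; Fatima £100; Vera £95; Keiko £65; Quinn £40.
Ines has the top bid and wins; the price is the second-highest bid, £100.
Ines's payoff = £105 − £100 = £5. All other bidders lose, so their payoff is 0.

Vera £0, Keiko £0, Fatima £0, Quinn £0, Ines £5.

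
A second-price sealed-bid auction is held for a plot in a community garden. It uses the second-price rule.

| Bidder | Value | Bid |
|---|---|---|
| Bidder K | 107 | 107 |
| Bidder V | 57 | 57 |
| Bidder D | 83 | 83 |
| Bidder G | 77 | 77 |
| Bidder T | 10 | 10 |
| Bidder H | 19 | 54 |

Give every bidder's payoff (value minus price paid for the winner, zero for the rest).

Payoffs: Bidder K 24, Bidder V 0, Bidder D 0, Bidder G 0, Bidder T 0, Bidder H 0.

Ordered from highest: Bidder K 107; Bidder D 83; Bidder G 77; Bidder V 57; Bidder H 54; Bidder T 10.
Bidder K has the top bid and wins; the price is the second-highest bid, 83.
Bidder K's payoff = 107 − 83 = 24. All other bidders lose, so their payoff is 0.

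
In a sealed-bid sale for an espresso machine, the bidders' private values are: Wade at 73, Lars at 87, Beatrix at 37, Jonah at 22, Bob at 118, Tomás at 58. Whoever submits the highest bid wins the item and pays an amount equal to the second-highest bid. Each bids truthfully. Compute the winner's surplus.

Surplus = 31.

Bids in descending order: Bob 118; Lars 87; Wade 73; Tomás 58; Beatrix 37; Jonah 22.
Bob wins with the top bid and pays the second-highest, 87.
Surplus = 118 − 87 = 31.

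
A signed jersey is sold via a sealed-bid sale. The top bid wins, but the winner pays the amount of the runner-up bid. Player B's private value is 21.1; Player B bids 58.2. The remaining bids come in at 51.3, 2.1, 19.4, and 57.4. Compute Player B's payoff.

Highest competing bid: 57.4.
Player B's bid 58.2 is the highest overall, so Player B wins and pays the second-highest bid, 57.4.
Payoff = value − price = 21.1 − 57.4 = -36.3.

Payoff = -36.3.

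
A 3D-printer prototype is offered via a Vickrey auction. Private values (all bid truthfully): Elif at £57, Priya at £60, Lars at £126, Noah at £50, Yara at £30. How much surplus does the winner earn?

Ranking the bids: Lars £126; Priya £60; Elif £57; Noah £50; Yara £30.
Lars wins with the top bid and pays the second-highest, £60.
Surplus = £126 − £60 = £66.

Surplus = £66.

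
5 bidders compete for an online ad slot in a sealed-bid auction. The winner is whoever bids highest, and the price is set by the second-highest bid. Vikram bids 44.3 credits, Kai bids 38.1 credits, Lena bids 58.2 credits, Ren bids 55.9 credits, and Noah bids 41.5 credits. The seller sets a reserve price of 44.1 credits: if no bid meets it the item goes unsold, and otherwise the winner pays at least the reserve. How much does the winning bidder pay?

The winner pays 55.9 credits.

Bids in descending order: Lena 58.2 credits, then Ren 55.9 credits, then Vikram 44.3 credits, then Noah 41.5 credits, then Kai 38.1 credits.
Lena has the highest bid, so Lena wins.
The second-highest bid is 55.9 credits, which exceeds the reserve, so that sets the price.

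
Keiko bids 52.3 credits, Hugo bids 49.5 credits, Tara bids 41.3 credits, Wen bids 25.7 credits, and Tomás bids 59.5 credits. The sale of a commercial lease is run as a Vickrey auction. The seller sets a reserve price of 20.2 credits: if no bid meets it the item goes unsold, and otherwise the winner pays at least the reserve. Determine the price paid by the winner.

Ranking the bids: Tomás 59.5 credits > Keiko 52.3 credits > Hugo 49.5 credits > Tara 41.3 credits > Wen 25.7 credits.
Tomás has the highest bid, so Tomás wins.
The second-highest bid is 52.3 credits, which exceeds the reserve, so that sets the price.

52.3 credits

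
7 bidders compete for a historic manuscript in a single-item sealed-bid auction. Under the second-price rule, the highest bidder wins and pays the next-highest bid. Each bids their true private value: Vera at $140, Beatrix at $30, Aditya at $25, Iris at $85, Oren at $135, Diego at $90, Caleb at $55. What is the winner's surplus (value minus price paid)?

Ordered from highest: Vera $140; Oren $135; Diego $90; Iris $85; Caleb $55; Beatrix $30; Aditya $25.
Vera wins with the top bid and pays the second-highest, $135.
Surplus = $140 − $135 = $5.

$5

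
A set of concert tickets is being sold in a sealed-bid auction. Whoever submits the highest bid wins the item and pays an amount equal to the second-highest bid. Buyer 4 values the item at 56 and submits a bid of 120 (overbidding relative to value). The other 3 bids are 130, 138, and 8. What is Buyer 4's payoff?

0

Highest competing bid: 138.
Buyer 4's bid 120 is not the highest, so Buyer 4 loses, pays nothing, and earns zero payoff.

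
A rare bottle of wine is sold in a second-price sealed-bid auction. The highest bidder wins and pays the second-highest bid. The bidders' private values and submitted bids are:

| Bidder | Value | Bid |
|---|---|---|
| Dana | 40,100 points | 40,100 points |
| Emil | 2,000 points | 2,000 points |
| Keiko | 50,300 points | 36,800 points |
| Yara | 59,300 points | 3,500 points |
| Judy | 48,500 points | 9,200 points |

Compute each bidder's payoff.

Ranking the bids: Dana 40,100 points, then Keiko 36,800 points, then Judy 9,200 points, then Yara 3,500 points, then Emil 2,000 points.
Dana has the top bid and wins; the price is the second-highest bid, 36,800 points.
Dana's payoff = 40,100 points − 36,800 points = 3,300 points. All other bidders lose, so their payoff is 0.

Dana 3,300 points, Emil 0 points, Keiko 0 points, Yara 0 points, Judy 0 points.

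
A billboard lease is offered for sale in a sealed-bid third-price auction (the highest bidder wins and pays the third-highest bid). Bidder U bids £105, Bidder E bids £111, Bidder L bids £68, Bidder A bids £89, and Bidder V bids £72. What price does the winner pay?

£89

Ranking the bids: Bidder E £111; Bidder U £105; Bidder A £89; Bidder V £72; Bidder L £68.
Bidder E is the highest bidder, so Bidder E wins.
Under the third-price rule, the price is the third-highest bid: £89.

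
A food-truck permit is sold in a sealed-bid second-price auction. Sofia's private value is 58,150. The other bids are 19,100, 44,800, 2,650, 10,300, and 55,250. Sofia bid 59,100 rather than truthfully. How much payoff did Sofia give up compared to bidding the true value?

The highest competing bid is 55,250.
Bidding truthfully at 58,150: Sofia has the top bid, wins, and pays the second-highest bid 55,250. Payoff = 58,150 − 55,250 = 2,900.
Bidding 59,100: Sofia has the top bid, wins, and pays the second-highest bid 55,250. Payoff = 58,150 − 55,250 = 2,900.
Regret = truthful payoff − actual payoff = 2,900 − 2,900 = 0.

Payoff forgone: 0.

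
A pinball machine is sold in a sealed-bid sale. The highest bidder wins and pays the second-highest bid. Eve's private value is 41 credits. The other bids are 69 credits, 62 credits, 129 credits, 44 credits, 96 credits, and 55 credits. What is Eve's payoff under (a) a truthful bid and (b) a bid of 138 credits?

(a) 0 credits  (b) -88 credits

The highest competing bid is 129 credits.
Bidding truthfully at 41 credits: the top bid is 129 credits (a rival), so Eve loses. Payoff = 0 credits.
Bidding 138 credits: Eve has the top bid, wins, and pays the second-highest bid 129 credits. Payoff = 41 credits − 129 credits = -88 credits.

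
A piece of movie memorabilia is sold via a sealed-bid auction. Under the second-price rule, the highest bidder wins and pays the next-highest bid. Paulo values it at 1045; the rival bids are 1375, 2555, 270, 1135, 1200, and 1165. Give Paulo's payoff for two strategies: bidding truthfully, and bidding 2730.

Truthful: 0; alternative: -1510.

The highest competing bid is 2555.
Bidding truthfully at 1045: the top bid is 2555 (a rival), so Paulo loses. Payoff = 0.
Bidding 2730: Paulo has the top bid, wins, and pays the second-highest bid 2555. Payoff = 1045 − 2555 = -1510.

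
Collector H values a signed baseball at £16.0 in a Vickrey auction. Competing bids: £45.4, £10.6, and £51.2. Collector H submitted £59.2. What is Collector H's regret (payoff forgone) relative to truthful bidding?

Payoff forgone: £35.2.

The highest competing bid is £51.2.
Bidding truthfully at £16.0: the top bid is £51.2 (a rival), so Collector H loses. Payoff = £0.0.
Bidding £59.2: Collector H has the top bid, wins, and pays the second-highest bid £51.2. Payoff = £16.0 − £51.2 = -£35.2.
Regret = truthful payoff − actual payoff = £0.0 − -£35.2 = £35.2.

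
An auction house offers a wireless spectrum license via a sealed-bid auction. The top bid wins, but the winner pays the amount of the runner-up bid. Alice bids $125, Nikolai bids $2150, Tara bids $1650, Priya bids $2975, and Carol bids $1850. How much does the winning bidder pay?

Sorted high to low: Priya $2975; Nikolai $2150; Carol $1850; Tara $1650; Alice $125.
Priya has the highest bid, so Priya wins.
The second-highest bid is $2150, so that is what Priya pays.

$2150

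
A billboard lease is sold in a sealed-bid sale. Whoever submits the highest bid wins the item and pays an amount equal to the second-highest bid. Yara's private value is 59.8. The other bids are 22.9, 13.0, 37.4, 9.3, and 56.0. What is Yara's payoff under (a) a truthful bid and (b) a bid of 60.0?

The highest competing bid is 56.0.
Bidding truthfully at 59.8: Yara has the top bid, wins, and pays the second-highest bid 56.0. Payoff = 59.8 − 56.0 = 3.8.
Bidding 60.0: Yara has the top bid, wins, and pays the second-highest bid 56.0. Payoff = 59.8 − 56.0 = 3.8.

Truthful: 3.8; alternative: 3.8.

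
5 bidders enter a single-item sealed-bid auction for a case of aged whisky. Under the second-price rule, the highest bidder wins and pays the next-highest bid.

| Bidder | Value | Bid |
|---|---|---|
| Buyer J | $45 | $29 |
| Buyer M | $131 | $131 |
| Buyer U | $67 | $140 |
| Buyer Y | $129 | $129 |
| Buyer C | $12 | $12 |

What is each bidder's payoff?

Ranking the bids: Buyer U $140, then Buyer M $131, then Buyer Y $129, then Buyer J $29, then Buyer C $12.
Buyer U has the top bid and wins; the price is the second-highest bid, $131.
Buyer U's payoff = $67 − $131 = -$64. All other bidders lose, so their payoff is 0.

Buyer J $0, Buyer M $0, Buyer U -$64, Buyer Y $0, Buyer C $0.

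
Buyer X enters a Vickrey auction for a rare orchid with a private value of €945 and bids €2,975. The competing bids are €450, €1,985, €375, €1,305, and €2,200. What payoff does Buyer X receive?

Highest competing bid: €2,200.
Buyer X's bid €2,975 is the highest overall, so Buyer X wins and pays the second-highest bid, €2,200.
Payoff = value − price = €945 − €2,200 = -€1,255.
Overbidding won the item at a price above value — truthful bidding would have avoided this loss.

-€1,255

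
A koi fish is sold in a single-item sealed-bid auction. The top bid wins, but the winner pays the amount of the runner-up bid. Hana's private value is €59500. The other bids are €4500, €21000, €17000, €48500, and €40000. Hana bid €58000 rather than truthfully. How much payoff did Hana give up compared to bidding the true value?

The highest competing bid is €48500.
Bidding truthfully at €59500: Hana has the top bid, wins, and pays the second-highest bid €48500. Payoff = €59500 − €48500 = €11000.
Bidding €58000: Hana has the top bid, wins, and pays the second-highest bid €48500. Payoff = €59500 − €48500 = €11000.
Regret = truthful payoff − actual payoff = €11000 − €11000 = €0.

Regret: €0.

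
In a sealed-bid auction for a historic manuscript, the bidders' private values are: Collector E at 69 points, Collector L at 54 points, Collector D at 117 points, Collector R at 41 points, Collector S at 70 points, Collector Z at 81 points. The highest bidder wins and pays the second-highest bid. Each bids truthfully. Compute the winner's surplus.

Sorted high to low: Collector D 117 points; Collector Z 81 points; Collector S 70 points; Collector E 69 points; Collector L 54 points; Collector R 41 points.
Collector D wins with the top bid and pays the second-highest, 81 points.
Surplus = 117 points − 81 points = 36 points.

Surplus = 36 points.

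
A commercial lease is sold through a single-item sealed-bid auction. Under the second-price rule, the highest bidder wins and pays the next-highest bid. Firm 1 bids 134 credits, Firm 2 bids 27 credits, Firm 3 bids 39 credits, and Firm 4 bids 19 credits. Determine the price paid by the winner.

39 credits

Sorted high to low: Firm 1 134 credits > Firm 3 39 credits > Firm 2 27 credits > Firm 4 19 credits.
Firm 1 has the highest bid, so Firm 1 wins.
The second-highest bid is 39 credits, so that is what Firm 1 pays.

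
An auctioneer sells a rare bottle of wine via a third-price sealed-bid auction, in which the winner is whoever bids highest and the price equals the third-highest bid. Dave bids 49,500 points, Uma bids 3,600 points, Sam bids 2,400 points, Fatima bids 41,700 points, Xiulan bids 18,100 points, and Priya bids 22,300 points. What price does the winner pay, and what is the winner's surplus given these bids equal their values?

Ordered from highest: Dave 49,500 points > Fatima 41,700 points > Priya 22,300 points > Xiulan 18,100 points > Uma 3,600 points > Sam 2,400 points.
Dave is the highest bidder, so Dave wins.
Under the third-price rule, the price is the third-highest bid: 22,300 points.
Surplus = 49,500 points − 22,300 points = 27,200 points.

Price 22,300 points; surplus 27,200 points.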